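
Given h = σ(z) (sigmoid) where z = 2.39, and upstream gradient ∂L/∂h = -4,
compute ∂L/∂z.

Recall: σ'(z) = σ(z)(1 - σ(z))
∂L/∂z = -0.3076

σ(2.39) = 0.9161
σ'(2.39) = σ(2.39)(1 - σ(2.39)) = 0.9161 × 0.08394 = 0.07689
∂L/∂z = ∂L/∂h · σ'(z) = -4 × 0.07689 = -0.3076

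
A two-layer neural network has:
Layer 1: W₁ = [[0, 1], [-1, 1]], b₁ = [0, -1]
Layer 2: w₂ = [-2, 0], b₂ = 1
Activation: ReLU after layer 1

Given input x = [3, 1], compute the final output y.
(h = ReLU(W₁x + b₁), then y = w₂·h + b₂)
y = -1

Layer 1 pre-activation: z₁ = [1, -3]
After ReLU: h = [1, 0]
Layer 2 output: y = -2×1 + 0×0 + 1 = -1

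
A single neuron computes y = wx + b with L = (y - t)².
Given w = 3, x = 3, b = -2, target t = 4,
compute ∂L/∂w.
∂L/∂w = 18

y = wx + b = (3)(3) + -2 = 7
∂L/∂y = 2(y - t) = 2(7 - 4) = 6
∂y/∂w = x = 3
∂L/∂w = ∂L/∂y · ∂y/∂w = 6 × 3 = 18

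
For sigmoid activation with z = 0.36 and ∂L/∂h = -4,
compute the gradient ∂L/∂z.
∂L/∂z = -0.9683

σ(0.36) = 0.589
σ'(0.36) = σ(0.36)(1 - σ(0.36)) = 0.589 × 0.411 = 0.2421
∂L/∂z = ∂L/∂h · σ'(z) = -4 × 0.2421 = -0.9683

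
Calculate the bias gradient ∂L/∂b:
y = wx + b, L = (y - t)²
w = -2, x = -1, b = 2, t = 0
∂L/∂b = 8

y = wx + b = (-2)(-1) + 2 = 4
∂L/∂y = 2(y - t) = 2(4 - 0) = 8
∂y/∂b = 1
∂L/∂b = ∂L/∂y · ∂y/∂b = 8 × 1 = 8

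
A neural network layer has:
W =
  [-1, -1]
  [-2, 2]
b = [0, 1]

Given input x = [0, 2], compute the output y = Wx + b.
y = [-2, 5]

Wx = [-1×0 + -1×2, -2×0 + 2×2]
   = [-2, 4]
y = Wx + b = [-2 + 0, 4 + 1] = [-2, 5]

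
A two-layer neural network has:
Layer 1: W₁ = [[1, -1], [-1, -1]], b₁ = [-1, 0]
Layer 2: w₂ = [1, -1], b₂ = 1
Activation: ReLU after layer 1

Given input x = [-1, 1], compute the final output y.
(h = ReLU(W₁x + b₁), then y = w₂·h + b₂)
y = 1

Layer 1 pre-activation: z₁ = [-3, 0]
After ReLU: h = [0, 0]
Layer 2 output: y = 1×0 + -1×0 + 1 = 1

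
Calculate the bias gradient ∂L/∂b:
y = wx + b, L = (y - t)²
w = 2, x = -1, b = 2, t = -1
∂L/∂b = 2

y = wx + b = (2)(-1) + 2 = 0
∂L/∂y = 2(y - t) = 2(0 - -1) = 2
∂y/∂b = 1
∂L/∂b = ∂L/∂y · ∂y/∂b = 2 × 1 = 2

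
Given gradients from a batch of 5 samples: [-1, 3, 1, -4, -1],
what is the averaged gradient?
Average gradient = -0.4

Average = (1/5)(-1 + 3 + 1 + -4 + -1) = -2/5 = -0.4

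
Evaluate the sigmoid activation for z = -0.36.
0.411

sigmoid(-0.36) = 1/(1 + e^(0.36)) = 1/(1 + 1.433) = 0.411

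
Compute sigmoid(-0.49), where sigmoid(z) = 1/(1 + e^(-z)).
0.3799

sigmoid(-0.49) = 1/(1 + e^(0.49)) = 1/(1 + 1.632) = 0.3799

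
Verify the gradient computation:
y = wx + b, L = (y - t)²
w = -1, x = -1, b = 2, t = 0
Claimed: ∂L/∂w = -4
Incorrect

y = (-1)(-1) + 2 = 3
∂L/∂y = 2(y - t) = 2(3 - 0) = 6
∂y/∂w = x = -1
∂L/∂w = 6 × -1 = -6

Claimed value: -4
Incorrect: The correct gradient is -6.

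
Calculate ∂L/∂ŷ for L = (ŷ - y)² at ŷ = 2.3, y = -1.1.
∂L/∂ŷ = 6.8

∂L/∂ŷ = 2(ŷ - y) = 2(2.3 - -1.1) = 2(3.4) = 6.8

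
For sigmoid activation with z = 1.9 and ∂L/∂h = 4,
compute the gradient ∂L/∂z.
∂L/∂z = 0.4527

σ(1.9) = 0.8699
σ'(1.9) = σ(1.9)(1 - σ(1.9)) = 0.8699 × 0.1301 = 0.1132
∂L/∂z = ∂L/∂h · σ'(z) = 4 × 0.1132 = 0.4527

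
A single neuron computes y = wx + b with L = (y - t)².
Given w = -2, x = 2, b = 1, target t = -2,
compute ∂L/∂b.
∂L/∂b = -2

y = wx + b = (-2)(2) + 1 = -3
∂L/∂y = 2(y - t) = 2(-3 - -2) = -2
∂y/∂b = 1
∂L/∂b = ∂L/∂y · ∂y/∂b = -2 × 1 = -2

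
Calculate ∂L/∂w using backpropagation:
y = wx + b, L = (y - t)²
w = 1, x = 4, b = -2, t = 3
∂L/∂w = -8

y = wx + b = (1)(4) + -2 = 2
∂L/∂y = 2(y - t) = 2(2 - 3) = -2
∂y/∂w = x = 4
∂L/∂w = ∂L/∂y · ∂y/∂w = -2 × 4 = -8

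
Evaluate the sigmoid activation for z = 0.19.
0.5474

sigmoid(0.19) = 1/(1 + e^(-0.19)) = 1/(1 + 0.827) = 0.5474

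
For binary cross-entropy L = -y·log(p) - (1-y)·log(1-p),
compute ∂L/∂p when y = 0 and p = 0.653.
∂L/∂p = 2.882

∂L/∂p = -y/p + (1-y)/(1-p) = 0 + 1/0.347 = 2.882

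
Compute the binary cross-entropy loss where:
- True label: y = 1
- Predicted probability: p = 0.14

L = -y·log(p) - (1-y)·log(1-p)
L = 1.966

L = -1·log(0.14) - 0·log(0.86) = -log(0.14) = 1.966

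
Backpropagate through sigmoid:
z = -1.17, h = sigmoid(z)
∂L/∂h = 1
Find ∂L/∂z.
∂L/∂z = 0.1808

σ(-1.17) = 0.2369
σ'(-1.17) = σ(-1.17)(1 - σ(-1.17)) = 0.2369 × 0.7631 = 0.1808
∂L/∂z = ∂L/∂h · σ'(z) = 1 × 0.1808 = 0.1808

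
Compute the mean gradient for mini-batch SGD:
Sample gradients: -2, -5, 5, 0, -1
Average gradient = -0.6

Average = (1/5)(-2 + -5 + 5 + 0 + -1) = -3/5 = -0.6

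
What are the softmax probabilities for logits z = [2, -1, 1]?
p = [0.7054, 0.0351, 0.2595]

exp(z) = [7.389, 0.3679, 2.718]
Sum = 10.48
p = [0.7054, 0.0351, 0.2595]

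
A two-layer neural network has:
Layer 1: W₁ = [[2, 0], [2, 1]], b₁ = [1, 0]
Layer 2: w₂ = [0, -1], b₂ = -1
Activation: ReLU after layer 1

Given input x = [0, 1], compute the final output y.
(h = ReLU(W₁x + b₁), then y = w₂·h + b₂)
y = -2

Layer 1 pre-activation: z₁ = [1, 1]
After ReLU: h = [1, 1]
Layer 2 output: y = 0×1 + -1×1 + -1 = -2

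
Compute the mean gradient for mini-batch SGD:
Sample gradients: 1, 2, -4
Average gradient = -0.3333

Average = (1/3)(1 + 2 + -4) = -1/3 = -0.3333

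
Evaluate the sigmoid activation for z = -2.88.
0.05315

sigmoid(-2.88) = 1/(1 + e^(2.88)) = 1/(1 + 17.81) = 0.05315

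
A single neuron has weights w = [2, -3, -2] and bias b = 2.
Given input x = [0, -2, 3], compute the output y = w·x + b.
y = 2

y = (2)(0) + (-3)(-2) + (-2)(3) + 2 = 2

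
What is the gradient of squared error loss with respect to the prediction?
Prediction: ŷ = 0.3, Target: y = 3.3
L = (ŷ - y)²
∂L/∂ŷ = -6.0

∂L/∂ŷ = 2(ŷ - y) = 2(0.3 - 3.3) = 2(-3.0) = -6.0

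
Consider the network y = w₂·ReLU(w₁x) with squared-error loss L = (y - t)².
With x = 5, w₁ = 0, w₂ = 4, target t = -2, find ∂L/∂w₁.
∂L/∂w₁ = 0

Forward pass:
z = w₁x = 0×5 = 0
h = ReLU(0) = 0
y = w₂h = 4×0 = 0

Backward pass:
∂L/∂y = 2(y - t) = 2(0 - -2) = 4
∂y/∂h = w₂ = 4
∂h/∂z = 0 (ReLU derivative)
∂z/∂w₁ = x = 5

∂L/∂w₁ = 4 × 4 × 0 × 5 = 0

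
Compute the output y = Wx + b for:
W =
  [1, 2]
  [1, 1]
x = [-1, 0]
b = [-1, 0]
y = [-2, -1]

Wx = [1×-1 + 2×0, 1×-1 + 1×0]
   = [-1, -1]
y = Wx + b = [-1 + -1, -1 + 0] = [-2, -1]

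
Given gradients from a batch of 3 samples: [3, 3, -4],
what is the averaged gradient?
Average gradient = 0.6667

Average = (1/3)(3 + 3 + -4) = 2/3 = 0.6667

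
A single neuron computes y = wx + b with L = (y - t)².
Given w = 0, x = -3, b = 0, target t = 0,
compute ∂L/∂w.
∂L/∂w = 0

y = wx + b = (0)(-3) + 0 = 0
∂L/∂y = 2(y - t) = 2(0 - 0) = 0
∂y/∂w = x = -3
∂L/∂w = ∂L/∂y · ∂y/∂w = 0 × -3 = 0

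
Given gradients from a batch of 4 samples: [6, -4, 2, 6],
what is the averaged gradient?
Average gradient = 2.5

Average = (1/4)(6 + -4 + 2 + 6) = 10/4 = 2.5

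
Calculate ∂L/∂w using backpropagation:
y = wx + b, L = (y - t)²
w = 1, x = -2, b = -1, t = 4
∂L/∂w = 28

y = wx + b = (1)(-2) + -1 = -3
∂L/∂y = 2(y - t) = 2(-3 - 4) = -14
∂y/∂w = x = -2
∂L/∂w = ∂L/∂y · ∂y/∂w = -14 × -2 = 28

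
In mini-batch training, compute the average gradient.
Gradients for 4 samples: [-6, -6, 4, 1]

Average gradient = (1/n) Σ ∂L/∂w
Average gradient = -1.75

Average = (1/4)(-6 + -6 + 4 + 1) = -7/4 = -1.75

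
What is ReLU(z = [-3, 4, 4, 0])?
h = [0, 4, 4, 0]

ReLU applied element-wise: max(0,-3)=0, max(0,4)=4, max(0,4)=4, max(0,0)=0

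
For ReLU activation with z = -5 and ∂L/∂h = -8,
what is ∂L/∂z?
∂L/∂z = 0

h = ReLU(-5) = 0
Since z < 0: ∂h/∂z = 0
∂L/∂z = ∂L/∂h · ∂h/∂z = -8 × 0 = 0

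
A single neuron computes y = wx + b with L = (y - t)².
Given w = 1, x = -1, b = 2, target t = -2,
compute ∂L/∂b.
∂L/∂b = 6

y = wx + b = (1)(-1) + 2 = 1
∂L/∂y = 2(y - t) = 2(1 - -2) = 6
∂y/∂b = 1
∂L/∂b = ∂L/∂y · ∂y/∂b = 6 × 1 = 6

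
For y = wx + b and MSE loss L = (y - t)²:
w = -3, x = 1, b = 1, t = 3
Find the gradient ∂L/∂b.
∂L/∂b = -10

y = wx + b = (-3)(1) + 1 = -2
∂L/∂y = 2(y - t) = 2(-2 - 3) = -10
∂y/∂b = 1
∂L/∂b = ∂L/∂y · ∂y/∂b = -10 × 1 = -10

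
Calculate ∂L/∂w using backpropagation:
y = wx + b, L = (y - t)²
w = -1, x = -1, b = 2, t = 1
∂L/∂w = -4

y = wx + b = (-1)(-1) + 2 = 3
∂L/∂y = 2(y - t) = 2(3 - 1) = 4
∂y/∂w = x = -1
∂L/∂w = ∂L/∂y · ∂y/∂w = 4 × -1 = -4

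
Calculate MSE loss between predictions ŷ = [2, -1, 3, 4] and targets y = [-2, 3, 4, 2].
MSE = 9.25

MSE = (1/4)((2--2)² + (-1-3)² + (3-4)² + (4-2)²) = (1/4)(16 + 16 + 1 + 4) = 9.25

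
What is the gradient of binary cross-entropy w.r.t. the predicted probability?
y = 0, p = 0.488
∂L/∂p = 1.953

∂L/∂p = -y/p + (1-y)/(1-p) = 0 + 1/0.512 = 1.953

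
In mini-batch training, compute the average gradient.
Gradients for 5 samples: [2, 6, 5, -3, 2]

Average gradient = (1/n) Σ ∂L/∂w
Average gradient = 2.4

Average = (1/5)(2 + 6 + 5 + -3 + 2) = 12/5 = 2.4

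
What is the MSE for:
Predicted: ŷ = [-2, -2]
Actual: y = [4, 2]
MSE = 26

MSE = (1/2)((-2-4)² + (-2-2)²) = (1/2)(36 + 16) = 26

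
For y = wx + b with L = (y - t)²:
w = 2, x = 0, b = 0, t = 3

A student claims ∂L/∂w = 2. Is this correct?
Incorrect

y = (2)(0) + 0 = 0
∂L/∂y = 2(y - t) = 2(0 - 3) = -6
∂y/∂w = x = 0
∂L/∂w = -6 × 0 = 0

Claimed value: 2
Incorrect: The correct gradient is 0.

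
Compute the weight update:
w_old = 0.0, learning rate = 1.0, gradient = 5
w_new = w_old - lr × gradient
w_new = -5

w_new = w - η·∂L/∂w = 0.0 - 1.0×(5) = 0.0 - (5) = -5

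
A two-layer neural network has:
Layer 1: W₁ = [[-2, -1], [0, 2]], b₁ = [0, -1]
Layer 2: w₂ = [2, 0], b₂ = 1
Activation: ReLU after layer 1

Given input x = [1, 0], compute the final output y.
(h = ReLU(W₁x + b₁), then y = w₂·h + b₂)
y = 1

Layer 1 pre-activation: z₁ = [-2, -1]
After ReLU: h = [0, 0]
Layer 2 output: y = 2×0 + 0×0 + 1 = 1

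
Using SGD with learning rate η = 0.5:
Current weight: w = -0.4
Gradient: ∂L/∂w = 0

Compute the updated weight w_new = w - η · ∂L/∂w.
w_new = -0.4

w_new = w - η·∂L/∂w = -0.4 - 0.5×(0) = -0.4 - (0) = -0.4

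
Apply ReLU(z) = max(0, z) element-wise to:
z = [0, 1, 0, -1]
h = [0, 1, 0, 0]

ReLU applied element-wise: max(0,0)=0, max(0,1)=1, max(0,0)=0, max(0,-1)=0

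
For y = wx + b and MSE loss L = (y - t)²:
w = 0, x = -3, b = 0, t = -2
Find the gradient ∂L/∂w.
∂L/∂w = -12

y = wx + b = (0)(-3) + 0 = 0
∂L/∂y = 2(y - t) = 2(0 - -2) = 4
∂y/∂w = x = -3
∂L/∂w = ∂L/∂y · ∂y/∂w = 4 × -3 = -12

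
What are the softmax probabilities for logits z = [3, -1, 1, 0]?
p = [0.831, 0.0152, 0.1125, 0.0414]

exp(z) = [20.09, 0.3679, 2.718, 1]
Sum = 24.17
p = [0.831, 0.0152, 0.1125, 0.0414]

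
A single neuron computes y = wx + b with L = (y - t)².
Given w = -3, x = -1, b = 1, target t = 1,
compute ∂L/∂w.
∂L/∂w = -6

y = wx + b = (-3)(-1) + 1 = 4
∂L/∂y = 2(y - t) = 2(4 - 1) = 6
∂y/∂w = x = -1
∂L/∂w = ∂L/∂y · ∂y/∂w = 6 × -1 = -6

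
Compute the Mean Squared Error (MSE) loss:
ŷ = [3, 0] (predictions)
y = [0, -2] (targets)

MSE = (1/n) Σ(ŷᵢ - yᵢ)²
MSE = 6.5

MSE = (1/2)((3-0)² + (0--2)²) = (1/2)(9 + 4) = 6.5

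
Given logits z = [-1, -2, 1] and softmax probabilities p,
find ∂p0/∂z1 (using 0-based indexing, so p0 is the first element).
∂p0/∂z1 = -0.004797

p = softmax(z) = [0.1142, 0.04201, 0.8438]
p0 = 0.1142, p1 = 0.04201

∂p0/∂z1 = -p0 × p1 = -0.1142 × 0.04201 = -0.004797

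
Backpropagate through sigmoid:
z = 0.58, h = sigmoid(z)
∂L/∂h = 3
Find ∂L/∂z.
∂L/∂z = 0.6903

σ(0.58) = 0.6411
σ'(0.58) = σ(0.58)(1 - σ(0.58)) = 0.6411 × 0.3589 = 0.2301
∂L/∂z = ∂L/∂h · σ'(z) = 3 × 0.2301 = 0.6903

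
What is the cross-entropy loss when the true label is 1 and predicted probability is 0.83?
L = 0.1863

L = -1·log(0.83) - 0·log(0.17) = -log(0.83) = 0.1863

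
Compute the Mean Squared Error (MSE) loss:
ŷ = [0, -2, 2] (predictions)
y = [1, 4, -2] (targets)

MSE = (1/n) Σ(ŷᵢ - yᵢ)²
MSE = 17.67

MSE = (1/3)((0-1)² + (-2-4)² + (2--2)²) = (1/3)(1 + 36 + 16) = 17.67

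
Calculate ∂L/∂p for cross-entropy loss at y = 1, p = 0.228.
∂L/∂p = -4.386

∂L/∂p = -y/p + (1-y)/(1-p) = -1/0.228 + 0 = -4.386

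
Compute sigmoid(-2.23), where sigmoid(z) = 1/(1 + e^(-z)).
0.09709

sigmoid(-2.23) = 1/(1 + e^(2.23)) = 1/(1 + 9.3) = 0.09709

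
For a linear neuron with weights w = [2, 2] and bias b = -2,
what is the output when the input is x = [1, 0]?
y = 0

y = (2)(1) + (2)(0) + -2 = 0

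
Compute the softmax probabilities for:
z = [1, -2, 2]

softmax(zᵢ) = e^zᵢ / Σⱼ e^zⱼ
p = [0.2654, 0.0132, 0.7214]

exp(z) = [2.718, 0.1353, 7.389]
Sum = 10.24
p = [0.2654, 0.0132, 0.7214]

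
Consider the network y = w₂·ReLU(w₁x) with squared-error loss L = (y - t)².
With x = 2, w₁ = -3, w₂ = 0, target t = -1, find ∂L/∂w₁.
∂L/∂w₁ = 0

Forward pass:
z = w₁x = -3×2 = -6
h = ReLU(-6) = 0
y = w₂h = 0×0 = 0

Backward pass:
∂L/∂y = 2(y - t) = 2(0 - -1) = 2
∂y/∂h = w₂ = 0
∂h/∂z = 0 (ReLU derivative)
∂z/∂w₁ = x = 2

∂L/∂w₁ = 2 × 0 × 0 × 2 = 0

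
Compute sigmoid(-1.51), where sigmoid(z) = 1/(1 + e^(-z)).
0.1809

sigmoid(-1.51) = 1/(1 + e^(1.51)) = 1/(1 + 4.527) = 0.1809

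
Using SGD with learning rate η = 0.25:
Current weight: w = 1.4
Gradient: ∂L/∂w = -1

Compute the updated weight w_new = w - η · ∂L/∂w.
w_new = 1.65

w_new = w - η·∂L/∂w = 1.4 - 0.25×(-1) = 1.4 - (-0.25) = 1.65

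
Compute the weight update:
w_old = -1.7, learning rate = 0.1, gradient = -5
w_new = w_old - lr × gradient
w_new = -1.2

w_new = w - η·∂L/∂w = -1.7 - 0.1×(-5) = -1.7 - (-0.5) = -1.2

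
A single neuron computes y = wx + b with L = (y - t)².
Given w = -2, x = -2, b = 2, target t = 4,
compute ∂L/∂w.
∂L/∂w = -8

y = wx + b = (-2)(-2) + 2 = 6
∂L/∂y = 2(y - t) = 2(6 - 4) = 4
∂y/∂w = x = -2
∂L/∂w = ∂L/∂y · ∂y/∂w = 4 × -2 = -8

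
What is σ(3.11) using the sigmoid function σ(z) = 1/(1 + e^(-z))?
0.9573

sigmoid(3.11) = 1/(1 + e^(-3.11)) = 1/(1 + 0.0446) = 0.9573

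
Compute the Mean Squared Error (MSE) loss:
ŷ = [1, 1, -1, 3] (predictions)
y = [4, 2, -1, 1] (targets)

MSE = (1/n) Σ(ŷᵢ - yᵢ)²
MSE = 3.5

MSE = (1/4)((1-4)² + (1-2)² + (-1--1)² + (3-1)²) = (1/4)(9 + 1 + 0 + 4) = 3.5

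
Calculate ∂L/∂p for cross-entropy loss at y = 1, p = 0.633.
∂L/∂p = -1.58

∂L/∂p = -y/p + (1-y)/(1-p) = -1/0.633 + 0 = -1.58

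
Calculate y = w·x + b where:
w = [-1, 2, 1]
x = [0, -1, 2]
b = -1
y = -1

y = (-1)(0) + (2)(-1) + (1)(2) + -1 = -1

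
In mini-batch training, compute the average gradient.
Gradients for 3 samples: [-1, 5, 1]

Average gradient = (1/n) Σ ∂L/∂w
Average gradient = 1.667

Average = (1/3)(-1 + 5 + 1) = 5/3 = 1.667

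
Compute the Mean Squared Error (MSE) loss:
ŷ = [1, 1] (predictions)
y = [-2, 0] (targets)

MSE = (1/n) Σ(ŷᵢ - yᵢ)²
MSE = 5

MSE = (1/2)((1--2)² + (1-0)²) = (1/2)(9 + 1) = 5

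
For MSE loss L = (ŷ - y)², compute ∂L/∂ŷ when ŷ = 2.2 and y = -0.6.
∂L/∂ŷ = 5.6

∂L/∂ŷ = 2(ŷ - y) = 2(2.2 - -0.6) = 2(2.8) = 5.6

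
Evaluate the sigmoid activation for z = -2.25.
0.09535

sigmoid(-2.25) = 1/(1 + e^(2.25)) = 1/(1 + 9.488) = 0.09535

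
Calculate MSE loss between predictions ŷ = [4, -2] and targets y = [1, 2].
MSE = 12.5

MSE = (1/2)((4-1)² + (-2-2)²) = (1/2)(9 + 16) = 12.5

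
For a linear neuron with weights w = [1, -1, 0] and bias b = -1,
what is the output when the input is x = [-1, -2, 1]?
y = 0

y = (1)(-1) + (-1)(-2) + (0)(1) + -1 = 0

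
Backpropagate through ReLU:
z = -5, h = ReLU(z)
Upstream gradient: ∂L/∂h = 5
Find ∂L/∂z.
∂L/∂z = 0

h = ReLU(-5) = 0
Since z < 0: ∂h/∂z = 0
∂L/∂z = ∂L/∂h · ∂h/∂z = 5 × 0 = 0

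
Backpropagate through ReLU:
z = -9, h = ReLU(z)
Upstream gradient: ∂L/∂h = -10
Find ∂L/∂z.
∂L/∂z = 0

h = ReLU(-9) = 0
Since z < 0: ∂h/∂z = 0
∂L/∂z = ∂L/∂h · ∂h/∂z = -10 × 0 = 0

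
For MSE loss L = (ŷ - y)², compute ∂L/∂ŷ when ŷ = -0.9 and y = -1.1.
∂L/∂ŷ = 0.4

∂L/∂ŷ = 2(ŷ - y) = 2(-0.9 - -1.1) = 2(0.2) = 0.4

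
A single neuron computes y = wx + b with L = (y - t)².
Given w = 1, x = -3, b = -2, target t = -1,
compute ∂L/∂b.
∂L/∂b = -8

y = wx + b = (1)(-3) + -2 = -5
∂L/∂y = 2(y - t) = 2(-5 - -1) = -8
∂y/∂b = 1
∂L/∂b = ∂L/∂y · ∂y/∂b = -8 × 1 = -8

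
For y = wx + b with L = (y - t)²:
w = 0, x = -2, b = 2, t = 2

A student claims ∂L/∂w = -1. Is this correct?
Incorrect

y = (0)(-2) + 2 = 2
∂L/∂y = 2(y - t) = 2(2 - 2) = 0
∂y/∂w = x = -2
∂L/∂w = 0 × -2 = 0

Claimed value: -1
Incorrect: The correct gradient is 0.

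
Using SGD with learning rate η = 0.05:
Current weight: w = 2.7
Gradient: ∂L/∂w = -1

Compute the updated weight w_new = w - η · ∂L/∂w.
w_new = 2.75

w_new = w - η·∂L/∂w = 2.7 - 0.05×(-1) = 2.7 - (-0.05) = 2.75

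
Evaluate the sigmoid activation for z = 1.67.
0.8416

sigmoid(1.67) = 1/(1 + e^(-1.67)) = 1/(1 + 0.1882) = 0.8416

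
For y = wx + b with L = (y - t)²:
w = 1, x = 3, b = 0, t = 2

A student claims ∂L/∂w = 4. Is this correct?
Incorrect

y = (1)(3) + 0 = 3
∂L/∂y = 2(y - t) = 2(3 - 2) = 2
∂y/∂w = x = 3
∂L/∂w = 2 × 3 = 6

Claimed value: 4
Incorrect: The correct gradient is 6.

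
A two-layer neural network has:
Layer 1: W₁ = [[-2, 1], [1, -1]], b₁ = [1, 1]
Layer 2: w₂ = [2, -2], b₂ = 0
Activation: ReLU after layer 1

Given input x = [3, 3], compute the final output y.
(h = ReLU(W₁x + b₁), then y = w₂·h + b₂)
y = -2

Layer 1 pre-activation: z₁ = [-2, 1]
After ReLU: h = [0, 1]
Layer 2 output: y = 2×0 + -2×1 + 0 = -2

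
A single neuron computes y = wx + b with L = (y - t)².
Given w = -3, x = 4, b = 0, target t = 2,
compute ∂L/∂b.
∂L/∂b = -28

y = wx + b = (-3)(4) + 0 = -12
∂L/∂y = 2(y - t) = 2(-12 - 2) = -28
∂y/∂b = 1
∂L/∂b = ∂L/∂y · ∂y/∂b = -28 × 1 = -28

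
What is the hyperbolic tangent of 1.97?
0.9618

tanh(1.97) = (e^(1.97) - e^(-1.97))/(e^(1.97) + e^(-1.97)) = 0.9618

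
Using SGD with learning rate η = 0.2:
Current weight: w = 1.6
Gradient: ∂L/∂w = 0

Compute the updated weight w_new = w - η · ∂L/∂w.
w_new = 1.6

w_new = w - η·∂L/∂w = 1.6 - 0.2×(0) = 1.6 - (0) = 1.6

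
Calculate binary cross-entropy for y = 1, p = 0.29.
L = 1.238

L = -1·log(0.29) - 0·log(0.71) = -log(0.29) = 1.238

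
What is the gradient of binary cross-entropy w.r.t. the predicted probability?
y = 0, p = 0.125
∂L/∂p = 1.143

∂L/∂p = -y/p + (1-y)/(1-p) = 0 + 1/0.875 = 1.143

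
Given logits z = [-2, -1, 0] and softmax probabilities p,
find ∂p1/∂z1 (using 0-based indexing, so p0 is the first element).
∂p1/∂z1 = 0.1848

p = softmax(z) = [0.09003, 0.2447, 0.6652]
p1 = 0.2447

∂p1/∂z1 = p1(1 - p1) = 0.2447 × (1 - 0.2447) = 0.1848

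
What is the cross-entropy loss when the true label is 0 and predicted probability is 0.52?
L = 0.734

L = -0·log(0.52) - 1·log(0.48) = -log(0.48) = 0.734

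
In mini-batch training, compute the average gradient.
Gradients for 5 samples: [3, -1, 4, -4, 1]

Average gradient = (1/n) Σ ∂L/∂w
Average gradient = 0.6

Average = (1/5)(3 + -1 + 4 + -4 + 1) = 3/5 = 0.6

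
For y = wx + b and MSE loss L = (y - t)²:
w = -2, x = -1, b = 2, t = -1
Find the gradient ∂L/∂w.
∂L/∂w = -10

y = wx + b = (-2)(-1) + 2 = 4
∂L/∂y = 2(y - t) = 2(4 - -1) = 10
∂y/∂w = x = -1
∂L/∂w = ∂L/∂y · ∂y/∂w = 10 × -1 = -10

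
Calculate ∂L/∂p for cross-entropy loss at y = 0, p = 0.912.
∂L/∂p = 11.36

∂L/∂p = -y/p + (1-y)/(1-p) = 0 + 1/0.088 = 11.36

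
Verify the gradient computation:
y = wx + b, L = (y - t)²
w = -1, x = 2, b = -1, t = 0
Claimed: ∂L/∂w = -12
Correct

y = (-1)(2) + -1 = -3
∂L/∂y = 2(y - t) = 2(-3 - 0) = -6
∂y/∂w = x = 2
∂L/∂w = -6 × 2 = -12

Claimed value: -12
Correct: The correct gradient is -12.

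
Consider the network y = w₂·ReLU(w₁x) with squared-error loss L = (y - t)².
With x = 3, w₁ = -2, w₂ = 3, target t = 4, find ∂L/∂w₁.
∂L/∂w₁ = 0

Forward pass:
z = w₁x = -2×3 = -6
h = ReLU(-6) = 0
y = w₂h = 3×0 = 0

Backward pass:
∂L/∂y = 2(y - t) = 2(0 - 4) = -8
∂y/∂h = w₂ = 3
∂h/∂z = 0 (ReLU derivative)
∂z/∂w₁ = x = 3

∂L/∂w₁ = -8 × 3 × 0 × 3 = 0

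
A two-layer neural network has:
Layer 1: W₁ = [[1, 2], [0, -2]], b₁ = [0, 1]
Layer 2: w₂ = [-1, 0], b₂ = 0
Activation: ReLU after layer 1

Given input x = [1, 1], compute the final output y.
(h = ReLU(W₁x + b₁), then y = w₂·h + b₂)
y = -3

Layer 1 pre-activation: z₁ = [3, -1]
After ReLU: h = [3, 0]
Layer 2 output: y = -1×3 + 0×0 + 0 = -3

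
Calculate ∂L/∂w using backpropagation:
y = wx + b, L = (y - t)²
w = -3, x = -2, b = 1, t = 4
∂L/∂w = -12

y = wx + b = (-3)(-2) + 1 = 7
∂L/∂y = 2(y - t) = 2(7 - 4) = 6
∂y/∂w = x = -2
∂L/∂w = ∂L/∂y · ∂y/∂w = 6 × -2 = -12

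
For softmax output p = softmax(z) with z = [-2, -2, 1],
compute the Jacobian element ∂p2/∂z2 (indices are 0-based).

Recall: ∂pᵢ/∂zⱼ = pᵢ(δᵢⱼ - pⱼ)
∂p2/∂z2 = 0.08236

p = softmax(z) = [0.04528, 0.04528, 0.9094]
p2 = 0.9094

∂p2/∂z2 = p2(1 - p2) = 0.9094 × (1 - 0.9094) = 0.08236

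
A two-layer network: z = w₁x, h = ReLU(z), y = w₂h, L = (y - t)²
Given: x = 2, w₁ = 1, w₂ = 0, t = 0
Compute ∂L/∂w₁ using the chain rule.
∂L/∂w₁ = 0

Forward pass:
z = w₁x = 1×2 = 2
h = ReLU(2) = 2
y = w₂h = 0×2 = 0

Backward pass:
∂L/∂y = 2(y - t) = 2(0 - 0) = 0
∂y/∂h = w₂ = 0
∂h/∂z = 1 (ReLU derivative)
∂z/∂w₁ = x = 2

∂L/∂w₁ = 0 × 0 × 1 × 2 = 0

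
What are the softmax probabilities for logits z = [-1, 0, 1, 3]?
p = [0.0152, 0.0414, 0.1125, 0.831]

exp(z) = [0.3679, 1, 2.718, 20.09]
Sum = 24.17
p = [0.0152, 0.0414, 0.1125, 0.831]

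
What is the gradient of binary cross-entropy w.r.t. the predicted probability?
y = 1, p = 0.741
∂L/∂p = -1.35

∂L/∂p = -y/p + (1-y)/(1-p) = -1/0.741 + 0 = -1.35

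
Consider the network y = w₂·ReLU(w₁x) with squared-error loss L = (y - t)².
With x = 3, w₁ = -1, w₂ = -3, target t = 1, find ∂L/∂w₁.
∂L/∂w₁ = 0

Forward pass:
z = w₁x = -1×3 = -3
h = ReLU(-3) = 0
y = w₂h = -3×0 = 0

Backward pass:
∂L/∂y = 2(y - t) = 2(0 - 1) = -2
∂y/∂h = w₂ = -3
∂h/∂z = 0 (ReLU derivative)
∂z/∂w₁ = x = 3

∂L/∂w₁ = -2 × -3 × 0 × 3 = 0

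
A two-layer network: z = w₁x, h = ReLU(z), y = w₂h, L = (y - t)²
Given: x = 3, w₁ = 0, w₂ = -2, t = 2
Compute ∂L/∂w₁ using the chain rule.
∂L/∂w₁ = 0

Forward pass:
z = w₁x = 0×3 = 0
h = ReLU(0) = 0
y = w₂h = -2×0 = 0

Backward pass:
∂L/∂y = 2(y - t) = 2(0 - 2) = -4
∂y/∂h = w₂ = -2
∂h/∂z = 0 (ReLU derivative)
∂z/∂w₁ = x = 3

∂L/∂w₁ = -4 × -2 × 0 × 3 = 0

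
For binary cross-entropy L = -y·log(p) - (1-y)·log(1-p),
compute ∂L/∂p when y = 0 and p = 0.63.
∂L/∂p = 2.703

∂L/∂p = -y/p + (1-y)/(1-p) = 0 + 1/0.37 = 2.703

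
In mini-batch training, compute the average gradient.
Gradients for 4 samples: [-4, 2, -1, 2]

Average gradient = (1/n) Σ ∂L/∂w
Average gradient = -0.25

Average = (1/4)(-4 + 2 + -1 + 2) = -1/4 = -0.25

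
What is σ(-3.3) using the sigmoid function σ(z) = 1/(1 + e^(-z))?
0.03557

sigmoid(-3.3) = 1/(1 + e^(3.3)) = 1/(1 + 27.11) = 0.03557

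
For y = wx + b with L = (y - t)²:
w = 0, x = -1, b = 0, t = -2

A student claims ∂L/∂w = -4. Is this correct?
Correct

y = (0)(-1) + 0 = 0
∂L/∂y = 2(y - t) = 2(0 - -2) = 4
∂y/∂w = x = -1
∂L/∂w = 4 × -1 = -4

Claimed value: -4
Correct: The correct gradient is -4.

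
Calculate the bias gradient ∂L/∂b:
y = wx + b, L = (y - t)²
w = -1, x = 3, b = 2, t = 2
∂L/∂b = -6

y = wx + b = (-1)(3) + 2 = -1
∂L/∂y = 2(y - t) = 2(-1 - 2) = -6
∂y/∂b = 1
∂L/∂b = ∂L/∂y · ∂y/∂b = -6 × 1 = -6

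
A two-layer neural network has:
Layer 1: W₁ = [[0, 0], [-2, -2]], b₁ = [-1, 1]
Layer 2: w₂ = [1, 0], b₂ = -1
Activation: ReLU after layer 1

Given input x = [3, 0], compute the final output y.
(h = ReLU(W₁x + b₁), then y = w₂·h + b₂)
y = -1

Layer 1 pre-activation: z₁ = [-1, -5]
After ReLU: h = [0, 0]
Layer 2 output: y = 1×0 + 0×0 + -1 = -1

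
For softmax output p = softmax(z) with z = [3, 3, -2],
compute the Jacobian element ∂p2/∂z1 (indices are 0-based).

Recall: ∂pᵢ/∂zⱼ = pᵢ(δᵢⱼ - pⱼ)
∂p2/∂z1 = -0.001673

p = softmax(z) = [0.4983, 0.4983, 0.003358]
p2 = 0.003358, p1 = 0.4983

∂p2/∂z1 = -p2 × p1 = -0.003358 × 0.4983 = -0.001673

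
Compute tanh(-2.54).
-0.9876

tanh(-2.54) = (e^(-2.54) - e^(2.54))/(e^(-2.54) + e^(2.54)) = -0.9876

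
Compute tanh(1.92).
0.9579

tanh(1.92) = (e^(1.92) - e^(-1.92))/(e^(1.92) + e^(-1.92)) = 0.9579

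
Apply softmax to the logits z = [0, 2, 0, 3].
p = [0.0339, 0.2507, 0.0339, 0.6815]

exp(z) = [1, 7.389, 1, 20.09]
Sum = 29.47
p = [0.0339, 0.2507, 0.0339, 0.6815]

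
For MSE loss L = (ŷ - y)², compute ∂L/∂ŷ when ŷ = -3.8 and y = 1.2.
∂L/∂ŷ = -10.0

∂L/∂ŷ = 2(ŷ - y) = 2(-3.8 - 1.2) = 2(-5.0) = -10.0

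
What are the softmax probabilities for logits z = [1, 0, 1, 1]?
p = [0.2969, 0.1092, 0.2969, 0.2969]

exp(z) = [2.718, 1, 2.718, 2.718]
Sum = 9.155
p = [0.2969, 0.1092, 0.2969, 0.2969]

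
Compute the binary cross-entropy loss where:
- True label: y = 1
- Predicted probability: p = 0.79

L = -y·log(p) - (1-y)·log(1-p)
L = 0.2357

L = -1·log(0.79) - 0·log(0.21) = -log(0.79) = 0.2357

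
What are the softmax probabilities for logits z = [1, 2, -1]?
p = [0.2595, 0.7054, 0.0351]

exp(z) = [2.718, 7.389, 0.3679]
Sum = 10.48
p = [0.2595, 0.7054, 0.0351]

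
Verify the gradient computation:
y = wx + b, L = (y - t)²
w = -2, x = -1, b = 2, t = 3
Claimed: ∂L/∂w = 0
Incorrect

y = (-2)(-1) + 2 = 4
∂L/∂y = 2(y - t) = 2(4 - 3) = 2
∂y/∂w = x = -1
∂L/∂w = 2 × -1 = -2

Claimed value: 0
Incorrect: The correct gradient is -2.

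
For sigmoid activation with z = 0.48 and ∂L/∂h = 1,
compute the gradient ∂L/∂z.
∂L/∂z = 0.2361

σ(0.48) = 0.6177
σ'(0.48) = σ(0.48)(1 - σ(0.48)) = 0.6177 × 0.3823 = 0.2361
∂L/∂z = ∂L/∂h · σ'(z) = 1 × 0.2361 = 0.2361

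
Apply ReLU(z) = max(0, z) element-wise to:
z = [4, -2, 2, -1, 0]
h = [4, 0, 2, 0, 0]

ReLU applied element-wise: max(0,4)=4, max(0,-2)=0, max(0,2)=2, max(0,-1)=0, max(0,0)=0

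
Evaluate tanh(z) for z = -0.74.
-0.6291

tanh(-0.74) = (e^(-0.74) - e^(0.74))/(e^(-0.74) + e^(0.74)) = -0.6291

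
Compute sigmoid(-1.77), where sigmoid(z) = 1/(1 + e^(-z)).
0.1455

sigmoid(-1.77) = 1/(1 + e^(1.77)) = 1/(1 + 5.871) = 0.1455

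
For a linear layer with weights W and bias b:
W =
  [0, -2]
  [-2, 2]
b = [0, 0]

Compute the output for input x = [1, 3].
y = [-6, 4]

Wx = [0×1 + -2×3, -2×1 + 2×3]
   = [-6, 4]
y = Wx + b = [-6 + 0, 4 + 0] = [-6, 4]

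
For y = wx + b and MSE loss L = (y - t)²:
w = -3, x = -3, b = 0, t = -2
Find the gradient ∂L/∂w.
∂L/∂w = -66

y = wx + b = (-3)(-3) + 0 = 9
∂L/∂y = 2(y - t) = 2(9 - -2) = 22
∂y/∂w = x = -3
∂L/∂w = ∂L/∂y · ∂y/∂w = 22 × -3 = -66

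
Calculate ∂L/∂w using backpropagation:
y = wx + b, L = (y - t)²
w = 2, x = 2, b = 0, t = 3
∂L/∂w = 4

y = wx + b = (2)(2) + 0 = 4
∂L/∂y = 2(y - t) = 2(4 - 3) = 2
∂y/∂w = x = 2
∂L/∂w = ∂L/∂y · ∂y/∂w = 2 × 2 = 4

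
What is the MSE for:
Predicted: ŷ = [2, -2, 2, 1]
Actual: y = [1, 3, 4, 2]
MSE = 7.75

MSE = (1/4)((2-1)² + (-2-3)² + (2-4)² + (1-2)²) = (1/4)(1 + 25 + 4 + 1) = 7.75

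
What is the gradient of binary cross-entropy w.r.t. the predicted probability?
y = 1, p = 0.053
∂L/∂p = -18.87

∂L/∂p = -y/p + (1-y)/(1-p) = -1/0.053 + 0 = -18.87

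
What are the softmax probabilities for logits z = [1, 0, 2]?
p = [0.2447, 0.09, 0.6652]

exp(z) = [2.718, 1, 7.389]
Sum = 11.11
p = [0.2447, 0.09, 0.6652]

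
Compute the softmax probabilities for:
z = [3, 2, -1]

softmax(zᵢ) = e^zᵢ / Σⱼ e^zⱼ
p = [0.7214, 0.2654, 0.0132]

exp(z) = [20.09, 7.389, 0.3679]
Sum = 27.84
p = [0.7214, 0.2654, 0.0132]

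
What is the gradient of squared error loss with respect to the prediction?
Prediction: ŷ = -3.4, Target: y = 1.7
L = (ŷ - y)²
∂L/∂ŷ = -10.2

∂L/∂ŷ = 2(ŷ - y) = 2(-3.4 - 1.7) = 2(-5.1) = -10.2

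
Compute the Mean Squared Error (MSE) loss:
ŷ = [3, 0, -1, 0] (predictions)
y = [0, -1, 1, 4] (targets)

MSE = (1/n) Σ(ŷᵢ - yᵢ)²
MSE = 7.5

MSE = (1/4)((3-0)² + (0--1)² + (-1-1)² + (0-4)²) = (1/4)(9 + 1 + 4 + 16) = 7.5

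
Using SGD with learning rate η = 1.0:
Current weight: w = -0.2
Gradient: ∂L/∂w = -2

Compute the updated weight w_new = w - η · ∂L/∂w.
w_new = 1.8

w_new = w - η·∂L/∂w = -0.2 - 1.0×(-2) = -0.2 - (-2) = 1.8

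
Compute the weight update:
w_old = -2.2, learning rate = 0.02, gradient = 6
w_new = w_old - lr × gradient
w_new = -2.32

w_new = w - η·∂L/∂w = -2.2 - 0.02×(6) = -2.2 - (0.12) = -2.32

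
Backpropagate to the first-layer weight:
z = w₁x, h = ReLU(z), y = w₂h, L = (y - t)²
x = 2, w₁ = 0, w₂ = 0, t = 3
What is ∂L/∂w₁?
∂L/∂w₁ = 0

Forward pass:
z = w₁x = 0×2 = 0
h = ReLU(0) = 0
y = w₂h = 0×0 = 0

Backward pass:
∂L/∂y = 2(y - t) = 2(0 - 3) = -6
∂y/∂h = w₂ = 0
∂h/∂z = 0 (ReLU derivative)
∂z/∂w₁ = x = 2

∂L/∂w₁ = -6 × 0 × 0 × 2 = 0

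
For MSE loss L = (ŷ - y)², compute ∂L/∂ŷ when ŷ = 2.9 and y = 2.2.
∂L/∂ŷ = 1.4

∂L/∂ŷ = 2(ŷ - y) = 2(2.9 - 2.2) = 2(0.7) = 1.4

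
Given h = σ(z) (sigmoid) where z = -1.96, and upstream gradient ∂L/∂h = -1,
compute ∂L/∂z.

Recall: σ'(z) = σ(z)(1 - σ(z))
∂L/∂z = -0.1082

σ(-1.96) = 0.1235
σ'(-1.96) = σ(-1.96)(1 - σ(-1.96)) = 0.1235 × 0.8765 = 0.1082
∂L/∂z = ∂L/∂h · σ'(z) = -1 × 0.1082 = -0.1082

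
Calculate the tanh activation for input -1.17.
-0.8243

tanh(-1.17) = (e^(-1.17) - e^(1.17))/(e^(-1.17) + e^(1.17)) = -0.8243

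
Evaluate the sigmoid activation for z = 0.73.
0.6748

sigmoid(0.73) = 1/(1 + e^(-0.73)) = 1/(1 + 0.4819) = 0.6748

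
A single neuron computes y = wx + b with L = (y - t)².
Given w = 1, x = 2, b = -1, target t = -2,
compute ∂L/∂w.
∂L/∂w = 12

y = wx + b = (1)(2) + -1 = 1
∂L/∂y = 2(y - t) = 2(1 - -2) = 6
∂y/∂w = x = 2
∂L/∂w = ∂L/∂y · ∂y/∂w = 6 × 2 = 12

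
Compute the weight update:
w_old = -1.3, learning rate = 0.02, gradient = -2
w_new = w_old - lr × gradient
w_new = -1.26

w_new = w - η·∂L/∂w = -1.3 - 0.02×(-2) = -1.3 - (-0.04) = -1.26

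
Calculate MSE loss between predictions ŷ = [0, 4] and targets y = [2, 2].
MSE = 4

MSE = (1/2)((0-2)² + (4-2)²) = (1/2)(4 + 4) = 4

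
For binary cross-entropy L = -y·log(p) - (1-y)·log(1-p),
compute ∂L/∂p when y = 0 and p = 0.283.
∂L/∂p = 1.395

∂L/∂p = -y/p + (1-y)/(1-p) = 0 + 1/0.717 = 1.395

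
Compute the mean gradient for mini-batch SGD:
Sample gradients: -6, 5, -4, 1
Average gradient = -1

Average = (1/4)(-6 + 5 + -4 + 1) = -4/4 = -1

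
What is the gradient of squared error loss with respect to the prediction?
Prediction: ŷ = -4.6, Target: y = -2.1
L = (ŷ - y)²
∂L/∂ŷ = -5.0

∂L/∂ŷ = 2(ŷ - y) = 2(-4.6 - -2.1) = 2(-2.5) = -5.0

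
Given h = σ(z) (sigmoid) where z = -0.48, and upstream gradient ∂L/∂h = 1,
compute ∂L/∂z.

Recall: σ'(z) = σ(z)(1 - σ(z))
∂L/∂z = 0.2361

σ(-0.48) = 0.3823
σ'(-0.48) = σ(-0.48)(1 - σ(-0.48)) = 0.3823 × 0.6177 = 0.2361
∂L/∂z = ∂L/∂h · σ'(z) = 1 × 0.2361 = 0.2361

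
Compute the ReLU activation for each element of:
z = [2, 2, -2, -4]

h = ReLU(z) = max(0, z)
h = [2, 2, 0, 0]

ReLU applied element-wise: max(0,2)=2, max(0,2)=2, max(0,-2)=0, max(0,-4)=0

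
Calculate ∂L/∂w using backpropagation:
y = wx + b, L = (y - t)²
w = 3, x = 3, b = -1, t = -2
∂L/∂w = 60

y = wx + b = (3)(3) + -1 = 8
∂L/∂y = 2(y - t) = 2(8 - -2) = 20
∂y/∂w = x = 3
∂L/∂w = ∂L/∂y · ∂y/∂w = 20 × 3 = 60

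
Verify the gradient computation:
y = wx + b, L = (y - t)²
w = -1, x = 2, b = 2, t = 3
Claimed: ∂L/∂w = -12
Correct

y = (-1)(2) + 2 = 0
∂L/∂y = 2(y - t) = 2(0 - 3) = -6
∂y/∂w = x = 2
∂L/∂w = -6 × 2 = -12

Claimed value: -12
Correct: The correct gradient is -12.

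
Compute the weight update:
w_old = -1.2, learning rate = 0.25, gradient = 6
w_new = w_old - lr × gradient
w_new = -2.7

w_new = w - η·∂L/∂w = -1.2 - 0.25×(6) = -1.2 - (1.5) = -2.7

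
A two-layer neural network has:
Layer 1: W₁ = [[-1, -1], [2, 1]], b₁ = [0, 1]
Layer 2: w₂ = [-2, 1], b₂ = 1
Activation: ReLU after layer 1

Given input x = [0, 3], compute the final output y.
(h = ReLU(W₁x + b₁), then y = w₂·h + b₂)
y = 5

Layer 1 pre-activation: z₁ = [-3, 4]
After ReLU: h = [0, 4]
Layer 2 output: y = -2×0 + 1×4 + 1 = 5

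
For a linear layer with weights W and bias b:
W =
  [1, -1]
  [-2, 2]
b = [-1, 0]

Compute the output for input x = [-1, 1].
y = [-3, 4]

Wx = [1×-1 + -1×1, -2×-1 + 2×1]
   = [-2, 4]
y = Wx + b = [-2 + -1, 4 + 0] = [-3, 4]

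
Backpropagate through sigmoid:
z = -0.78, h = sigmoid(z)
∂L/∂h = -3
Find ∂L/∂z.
∂L/∂z = -0.6466

σ(-0.78) = 0.3143
σ'(-0.78) = σ(-0.78)(1 - σ(-0.78)) = 0.3143 × 0.6857 = 0.2155
∂L/∂z = ∂L/∂h · σ'(z) = -3 × 0.2155 = -0.6466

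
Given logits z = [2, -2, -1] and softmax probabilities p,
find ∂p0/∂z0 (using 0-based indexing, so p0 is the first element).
∂p0/∂z0 = 0.0597

p = softmax(z) = [0.9362, 0.01715, 0.04661]
p0 = 0.9362

∂p0/∂z0 = p0(1 - p0) = 0.9362 × (1 - 0.9362) = 0.0597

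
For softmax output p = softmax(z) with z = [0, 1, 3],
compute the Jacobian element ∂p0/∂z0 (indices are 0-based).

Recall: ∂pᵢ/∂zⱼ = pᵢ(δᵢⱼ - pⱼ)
∂p0/∂z0 = 0.04025

p = softmax(z) = [0.04201, 0.1142, 0.8438]
p0 = 0.04201

∂p0/∂z0 = p0(1 - p0) = 0.04201 × (1 - 0.04201) = 0.04025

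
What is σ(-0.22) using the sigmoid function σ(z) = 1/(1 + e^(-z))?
0.4452

sigmoid(-0.22) = 1/(1 + e^(0.22)) = 1/(1 + 1.246) = 0.4452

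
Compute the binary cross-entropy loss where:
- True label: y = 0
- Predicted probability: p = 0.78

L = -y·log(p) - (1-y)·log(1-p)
L = 1.514

L = -0·log(0.78) - 1·log(0.22) = -log(0.22) = 1.514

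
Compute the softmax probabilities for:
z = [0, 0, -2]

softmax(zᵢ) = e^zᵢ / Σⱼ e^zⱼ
p = [0.4683, 0.4683, 0.0634]

exp(z) = [1, 1, 0.1353]
Sum = 2.135
p = [0.4683, 0.4683, 0.0634]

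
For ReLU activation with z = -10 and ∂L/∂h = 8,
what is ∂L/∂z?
∂L/∂z = 0

h = ReLU(-10) = 0
Since z < 0: ∂h/∂z = 0
∂L/∂z = ∂L/∂h · ∂h/∂z = 8 × 0 = 0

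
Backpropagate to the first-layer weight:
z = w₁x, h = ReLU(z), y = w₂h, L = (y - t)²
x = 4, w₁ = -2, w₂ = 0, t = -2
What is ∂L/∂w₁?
∂L/∂w₁ = 0

Forward pass:
z = w₁x = -2×4 = -8
h = ReLU(-8) = 0
y = w₂h = 0×0 = 0

Backward pass:
∂L/∂y = 2(y - t) = 2(0 - -2) = 4
∂y/∂h = w₂ = 0
∂h/∂z = 0 (ReLU derivative)
∂z/∂w₁ = x = 4

∂L/∂w₁ = 4 × 0 × 0 × 4 = 0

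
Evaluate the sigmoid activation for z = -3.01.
0.04698

sigmoid(-3.01) = 1/(1 + e^(3.01)) = 1/(1 + 20.29) = 0.04698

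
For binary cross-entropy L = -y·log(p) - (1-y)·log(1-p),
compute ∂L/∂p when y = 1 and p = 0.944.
∂L/∂p = -1.059

∂L/∂p = -y/p + (1-y)/(1-p) = -1/0.944 + 0 = -1.059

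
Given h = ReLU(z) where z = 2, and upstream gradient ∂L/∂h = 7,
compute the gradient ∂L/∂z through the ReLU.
∂L/∂z = 7

h = ReLU(2) = 2
Since z > 0: ∂h/∂z = 1
∂L/∂z = ∂L/∂h · ∂h/∂z = 7 × 1 = 7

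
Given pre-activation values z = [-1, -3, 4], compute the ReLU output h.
h = [0, 0, 4]

ReLU applied element-wise: max(0,-1)=0, max(0,-3)=0, max(0,4)=4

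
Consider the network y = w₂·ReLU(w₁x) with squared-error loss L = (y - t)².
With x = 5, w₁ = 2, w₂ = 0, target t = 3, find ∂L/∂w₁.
∂L/∂w₁ = 0

Forward pass:
z = w₁x = 2×5 = 10
h = ReLU(10) = 10
y = w₂h = 0×10 = 0

Backward pass:
∂L/∂y = 2(y - t) = 2(0 - 3) = -6
∂y/∂h = w₂ = 0
∂h/∂z = 1 (ReLU derivative)
∂z/∂w₁ = x = 5

∂L/∂w₁ = -6 × 0 × 1 × 5 = 0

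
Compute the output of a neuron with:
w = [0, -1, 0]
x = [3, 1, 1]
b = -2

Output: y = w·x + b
y = -3

y = (0)(3) + (-1)(1) + (0)(1) + -2 = -3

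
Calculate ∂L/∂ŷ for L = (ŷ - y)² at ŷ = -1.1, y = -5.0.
∂L/∂ŷ = 7.8

∂L/∂ŷ = 2(ŷ - y) = 2(-1.1 - -5.0) = 2(3.9) = 7.8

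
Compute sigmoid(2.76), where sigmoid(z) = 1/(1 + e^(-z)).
0.9405

sigmoid(2.76) = 1/(1 + e^(-2.76)) = 1/(1 + 0.06329) = 0.9405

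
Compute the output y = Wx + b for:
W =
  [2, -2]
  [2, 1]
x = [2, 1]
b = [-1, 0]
y = [1, 5]

Wx = [2×2 + -2×1, 2×2 + 1×1]
   = [2, 5]
y = Wx + b = [2 + -1, 5 + 0] = [1, 5]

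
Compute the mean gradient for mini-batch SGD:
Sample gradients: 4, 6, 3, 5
Average gradient = 4.5

Average = (1/4)(4 + 6 + 3 + 5) = 18/4 = 4.5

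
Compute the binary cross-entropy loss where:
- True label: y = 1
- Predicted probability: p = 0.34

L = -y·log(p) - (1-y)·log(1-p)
L = 1.079

L = -1·log(0.34) - 0·log(0.66) = -log(0.34) = 1.079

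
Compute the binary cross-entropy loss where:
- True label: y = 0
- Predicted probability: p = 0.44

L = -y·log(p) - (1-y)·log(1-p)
L = 0.5798

L = -0·log(0.44) - 1·log(0.56) = -log(0.56) = 0.5798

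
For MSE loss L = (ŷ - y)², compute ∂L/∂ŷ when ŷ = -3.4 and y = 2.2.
∂L/∂ŷ = -11.2

∂L/∂ŷ = 2(ŷ - y) = 2(-3.4 - 2.2) = 2(-5.6) = -11.2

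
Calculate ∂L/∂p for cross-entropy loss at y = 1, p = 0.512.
∂L/∂p = -1.953

∂L/∂p = -y/p + (1-y)/(1-p) = -1/0.512 + 0 = -1.953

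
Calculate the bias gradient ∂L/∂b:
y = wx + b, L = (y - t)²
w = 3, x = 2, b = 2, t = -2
∂L/∂b = 20

y = wx + b = (3)(2) + 2 = 8
∂L/∂y = 2(y - t) = 2(8 - -2) = 20
∂y/∂b = 1
∂L/∂b = ∂L/∂y · ∂y/∂b = 20 × 1 = 20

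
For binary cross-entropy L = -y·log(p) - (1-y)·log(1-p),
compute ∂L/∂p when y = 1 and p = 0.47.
∂L/∂p = -2.128

∂L/∂p = -y/p + (1-y)/(1-p) = -1/0.47 + 0 = -2.128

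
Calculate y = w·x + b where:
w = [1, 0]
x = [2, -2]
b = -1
y = 1

y = (1)(2) + (0)(-2) + -1 = 1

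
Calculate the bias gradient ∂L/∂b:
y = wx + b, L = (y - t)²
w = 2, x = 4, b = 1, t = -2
∂L/∂b = 22

y = wx + b = (2)(4) + 1 = 9
∂L/∂y = 2(y - t) = 2(9 - -2) = 22
∂y/∂b = 1
∂L/∂b = ∂L/∂y · ∂y/∂b = 22 × 1 = 22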